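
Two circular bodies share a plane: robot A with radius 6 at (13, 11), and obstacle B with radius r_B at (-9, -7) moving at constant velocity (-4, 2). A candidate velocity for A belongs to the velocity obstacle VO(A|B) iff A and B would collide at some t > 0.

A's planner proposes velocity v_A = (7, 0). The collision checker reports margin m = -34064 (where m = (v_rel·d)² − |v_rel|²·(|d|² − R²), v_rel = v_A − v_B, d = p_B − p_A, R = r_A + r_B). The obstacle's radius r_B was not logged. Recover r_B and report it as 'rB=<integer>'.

m = -34064
d = (-22, -18);  v_rel = (11, -2),  |v_rel|² = 125
v_rel×d = (11)·(-18) − (-2)·(-22) = -242
since m = R²·125 − (-242)²:  R² = (58564 + -34064) / 125 = 196
R = √196 = 14  ⇒  r_B = 14 − 6 = 8

rB=8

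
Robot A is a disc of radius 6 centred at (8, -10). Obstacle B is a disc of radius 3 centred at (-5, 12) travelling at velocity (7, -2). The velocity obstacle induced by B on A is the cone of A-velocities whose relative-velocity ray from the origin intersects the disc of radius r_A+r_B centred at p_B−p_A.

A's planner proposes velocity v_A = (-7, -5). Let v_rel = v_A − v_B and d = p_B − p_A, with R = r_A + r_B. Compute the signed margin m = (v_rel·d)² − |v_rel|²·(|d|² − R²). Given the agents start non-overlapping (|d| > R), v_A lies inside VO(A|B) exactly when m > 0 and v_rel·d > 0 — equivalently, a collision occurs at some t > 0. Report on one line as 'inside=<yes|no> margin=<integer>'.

d = (-13, 22),  |d|² = 653;  R = 6+3 = 9,  c = 653−9² = 572
v_rel = (-14, -3),  |v_rel|² = 205;  v_rel·d = (-14)·(-13) + (-3)·(22) = 116
205·t² − 232·t + 572 = 0  ⇒  m = 116² − 205·572 = -103804
m = -103804 < 0,  v_rel·d = 116 > 0  ⇒  outside

inside=no margin=-103804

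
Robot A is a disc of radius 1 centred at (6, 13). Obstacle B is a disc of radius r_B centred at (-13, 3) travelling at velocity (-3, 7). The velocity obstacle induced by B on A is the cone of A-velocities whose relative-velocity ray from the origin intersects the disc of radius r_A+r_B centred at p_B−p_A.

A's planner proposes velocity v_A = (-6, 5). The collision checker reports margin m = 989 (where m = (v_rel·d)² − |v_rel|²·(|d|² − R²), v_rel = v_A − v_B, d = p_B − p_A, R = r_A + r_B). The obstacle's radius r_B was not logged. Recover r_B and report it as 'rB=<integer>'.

m = 989
d = (-19, -10);  v_rel = (-3, -2),  |v_rel|² = 13
v_rel×d = (-3)·(-10) − (-2)·(-19) = -8
since m = R²·13 − (-8)²:  R² = (64 + 989) / 13 = 81
R = √81 = 9  ⇒  r_B = 9 − 1 = 8

rB=8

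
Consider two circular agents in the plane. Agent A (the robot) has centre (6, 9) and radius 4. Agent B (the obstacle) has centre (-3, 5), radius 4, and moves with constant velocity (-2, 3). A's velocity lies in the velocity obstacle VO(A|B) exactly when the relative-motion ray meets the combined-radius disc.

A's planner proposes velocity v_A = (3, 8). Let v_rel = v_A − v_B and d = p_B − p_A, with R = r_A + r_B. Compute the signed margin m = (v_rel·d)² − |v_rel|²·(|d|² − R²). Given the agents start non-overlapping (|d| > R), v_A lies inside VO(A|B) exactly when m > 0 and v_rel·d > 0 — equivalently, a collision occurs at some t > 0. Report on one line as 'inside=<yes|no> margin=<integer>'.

d = (-9, -4),  |d|² = 97;  R = 4+4 = 8,  c = 97−8² = 33
v_rel = (5, 5),  |v_rel|² = 50;  v_rel·d = (5)·(-9) + (5)·(-4) = -65
50·t² + 130·t + 33 = 0  ⇒  m = (-65)² − 50·33 = 2575
m = 2575 > 0,  v_rel·d = -65 < 0  ⇒  outside

inside=no margin=2575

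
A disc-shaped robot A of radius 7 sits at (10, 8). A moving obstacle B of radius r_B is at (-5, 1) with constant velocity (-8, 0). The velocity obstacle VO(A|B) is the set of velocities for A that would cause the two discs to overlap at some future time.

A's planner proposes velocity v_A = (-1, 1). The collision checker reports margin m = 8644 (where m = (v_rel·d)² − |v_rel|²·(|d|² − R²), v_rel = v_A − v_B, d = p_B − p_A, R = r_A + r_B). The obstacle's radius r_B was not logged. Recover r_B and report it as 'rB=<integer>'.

m = 8644
d = (-15, -7);  v_rel = (7, 1),  |v_rel|² = 50
v_rel×d = (7)·(-7) − (1)·(-15) = -34
since m = R²·50 − (-34)²:  R² = (1156 + 8644) / 50 = 196
R = √196 = 14  ⇒  r_B = 14 − 7 = 7

rB=7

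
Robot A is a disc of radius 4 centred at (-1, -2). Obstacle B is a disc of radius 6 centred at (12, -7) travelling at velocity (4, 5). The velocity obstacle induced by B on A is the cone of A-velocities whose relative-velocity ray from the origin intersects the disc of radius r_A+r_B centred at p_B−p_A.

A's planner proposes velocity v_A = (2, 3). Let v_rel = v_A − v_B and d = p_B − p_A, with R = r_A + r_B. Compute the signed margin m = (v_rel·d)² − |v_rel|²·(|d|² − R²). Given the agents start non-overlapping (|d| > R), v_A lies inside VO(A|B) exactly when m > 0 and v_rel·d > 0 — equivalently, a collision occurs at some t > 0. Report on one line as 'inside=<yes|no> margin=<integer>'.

d = (13, -5),  |d|² = 194;  R = 4+6 = 10,  c = 194−10² = 94
v_rel = (-2, -2),  |v_rel|² = 8;  v_rel·d = (-2)·(13) + (-2)·(-5) = -16
8·t² + 32·t + 94 = 0  ⇒  m = (-16)² − 8·94 = -496
m = -496 < 0,  v_rel·d = -16 < 0  ⇒  outside

inside=no margin=-496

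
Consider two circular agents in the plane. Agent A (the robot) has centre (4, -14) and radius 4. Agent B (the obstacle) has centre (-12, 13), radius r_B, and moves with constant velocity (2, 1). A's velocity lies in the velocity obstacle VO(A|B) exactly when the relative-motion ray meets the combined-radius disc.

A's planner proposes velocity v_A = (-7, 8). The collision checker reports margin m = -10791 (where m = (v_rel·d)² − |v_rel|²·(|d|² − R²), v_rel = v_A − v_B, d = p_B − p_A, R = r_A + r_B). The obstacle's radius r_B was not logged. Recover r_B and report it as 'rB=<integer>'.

m = -10791
d = (-16, 27);  v_rel = (-9, 7),  |v_rel|² = 130
v_rel×d = (-9)·(27) − (7)·(-16) = -131
since m = R²·130 − (-131)²:  R² = (17161 + -10791) / 130 = 49
R = √49 = 7  ⇒  r_B = 7 − 4 = 3

rB=3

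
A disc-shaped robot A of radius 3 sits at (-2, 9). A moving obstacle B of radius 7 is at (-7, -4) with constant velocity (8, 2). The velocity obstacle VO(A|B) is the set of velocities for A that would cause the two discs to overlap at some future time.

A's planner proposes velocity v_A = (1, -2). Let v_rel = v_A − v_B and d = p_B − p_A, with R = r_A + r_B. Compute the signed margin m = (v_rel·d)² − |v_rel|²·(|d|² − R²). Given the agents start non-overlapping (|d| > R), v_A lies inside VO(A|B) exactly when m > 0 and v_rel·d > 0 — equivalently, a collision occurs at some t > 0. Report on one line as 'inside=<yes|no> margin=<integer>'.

d = (-5, -13),  |d|² = 194;  R = 3+7 = 10,  c = 194−10² = 94
v_rel = (-7, -4),  |v_rel|² = 65;  v_rel·d = (-7)·(-5) + (-4)·(-13) = 87
65·t² − 174·t + 94 = 0  ⇒  m = 87² − 65·94 = 1459
m = 1459 > 0,  v_rel·d = 87 > 0  ⇒  inside

inside=yes margin=1459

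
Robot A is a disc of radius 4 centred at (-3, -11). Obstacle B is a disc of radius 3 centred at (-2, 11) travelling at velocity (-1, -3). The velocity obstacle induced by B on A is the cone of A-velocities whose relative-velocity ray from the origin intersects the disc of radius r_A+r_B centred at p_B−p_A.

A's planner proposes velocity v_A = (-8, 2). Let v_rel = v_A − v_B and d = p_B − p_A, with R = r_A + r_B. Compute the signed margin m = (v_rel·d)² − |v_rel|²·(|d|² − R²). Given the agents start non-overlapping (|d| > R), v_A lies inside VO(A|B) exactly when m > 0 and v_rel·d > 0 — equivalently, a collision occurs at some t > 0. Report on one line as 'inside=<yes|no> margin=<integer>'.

d = (1, 22),  |d|² = 485;  R = 4+3 = 7,  c = 485−7² = 436
v_rel = (-7, 5),  |v_rel|² = 74;  v_rel·d = (-7)·(1) + (5)·(22) = 103
74·t² − 206·t + 436 = 0  ⇒  m = 103² − 74·436 = -21655
m = -21655 < 0,  v_rel·d = 103 > 0  ⇒  outside

inside=no margin=-21655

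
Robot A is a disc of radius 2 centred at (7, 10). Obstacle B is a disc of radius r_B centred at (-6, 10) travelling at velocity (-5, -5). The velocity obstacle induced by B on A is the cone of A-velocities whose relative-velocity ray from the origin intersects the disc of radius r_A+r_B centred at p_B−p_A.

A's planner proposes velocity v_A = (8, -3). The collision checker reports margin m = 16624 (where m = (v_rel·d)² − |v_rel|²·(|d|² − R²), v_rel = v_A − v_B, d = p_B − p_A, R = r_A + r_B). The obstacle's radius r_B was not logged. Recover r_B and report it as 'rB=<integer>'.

m = 16624
d = (-13, 0);  v_rel = (13, 2),  |v_rel|² = 173
v_rel×d = (13)·(0) − (2)·(-13) = 26
since m = R²·173 − 26²:  R² = (676 + 16624) / 173 = 100
R = √100 = 10  ⇒  r_B = 10 − 2 = 8

rB=8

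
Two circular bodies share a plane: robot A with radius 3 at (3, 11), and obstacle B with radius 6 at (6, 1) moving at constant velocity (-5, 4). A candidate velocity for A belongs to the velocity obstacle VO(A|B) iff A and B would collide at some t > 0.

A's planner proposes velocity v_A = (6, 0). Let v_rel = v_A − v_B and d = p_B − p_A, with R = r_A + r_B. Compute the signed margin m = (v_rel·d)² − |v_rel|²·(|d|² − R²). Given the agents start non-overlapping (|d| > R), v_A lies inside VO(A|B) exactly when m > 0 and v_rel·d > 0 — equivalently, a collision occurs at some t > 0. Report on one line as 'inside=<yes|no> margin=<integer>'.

d = (3, -10),  |d|² = 109;  R = 3+6 = 9,  c = 109−9² = 28
v_rel = (11, -4),  |v_rel|² = 137;  v_rel·d = (11)·(3) + (-4)·(-10) = 73
137·t² − 146·t + 28 = 0  ⇒  m = 73² − 137·28 = 1493
m = 1493 > 0,  v_rel·d = 73 > 0  ⇒  inside

inside=yes margin=1493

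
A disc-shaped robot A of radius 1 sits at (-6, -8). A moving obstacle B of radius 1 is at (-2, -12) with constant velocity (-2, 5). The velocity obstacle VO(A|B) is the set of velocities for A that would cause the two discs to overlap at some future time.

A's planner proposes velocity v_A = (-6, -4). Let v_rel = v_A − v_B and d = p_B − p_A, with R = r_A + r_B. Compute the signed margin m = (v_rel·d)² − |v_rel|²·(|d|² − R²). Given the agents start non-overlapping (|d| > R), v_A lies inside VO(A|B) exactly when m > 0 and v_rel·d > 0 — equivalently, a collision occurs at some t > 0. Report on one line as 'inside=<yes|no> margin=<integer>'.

d = (4, -4),  |d|² = 32;  R = 1+1 = 2,  c = 32−2² = 28
v_rel = (-4, -9),  |v_rel|² = 97;  v_rel·d = (-4)·(4) + (-9)·(-4) = 20
97·t² − 40·t + 28 = 0  ⇒  m = 20² − 97·28 = -2316
m = -2316 < 0,  v_rel·d = 20 > 0  ⇒  outside

inside=no margin=-2316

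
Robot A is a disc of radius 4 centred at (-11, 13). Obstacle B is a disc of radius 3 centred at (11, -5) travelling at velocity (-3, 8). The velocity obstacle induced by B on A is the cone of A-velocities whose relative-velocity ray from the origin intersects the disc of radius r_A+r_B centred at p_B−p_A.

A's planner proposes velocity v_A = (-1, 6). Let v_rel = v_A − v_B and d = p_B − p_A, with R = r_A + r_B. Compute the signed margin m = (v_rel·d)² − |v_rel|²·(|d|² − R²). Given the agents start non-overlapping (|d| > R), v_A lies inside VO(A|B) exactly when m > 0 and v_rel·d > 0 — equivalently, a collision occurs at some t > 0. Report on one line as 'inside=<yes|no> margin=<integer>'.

d = (22, -18),  |d|² = 808;  R = 4+3 = 7,  c = 808−7² = 759
v_rel = (2, -2),  |v_rel|² = 8;  v_rel·d = (2)·(22) + (-2)·(-18) = 80
8·t² − 160·t + 759 = 0  ⇒  m = 80² − 8·759 = 328
m = 328 > 0,  v_rel·d = 80 > 0  ⇒  inside

inside=yes margin=328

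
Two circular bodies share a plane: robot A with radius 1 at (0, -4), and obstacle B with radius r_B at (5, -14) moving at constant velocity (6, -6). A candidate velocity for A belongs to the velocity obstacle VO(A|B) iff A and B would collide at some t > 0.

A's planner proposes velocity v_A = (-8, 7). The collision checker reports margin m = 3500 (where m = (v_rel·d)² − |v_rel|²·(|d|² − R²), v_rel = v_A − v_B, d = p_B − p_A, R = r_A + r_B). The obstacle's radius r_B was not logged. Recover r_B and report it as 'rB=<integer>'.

m = 3500
d = (5, -10);  v_rel = (-14, 13),  |v_rel|² = 365
v_rel×d = (-14)·(-10) − (13)·(5) = 75
since m = R²·365 − 75²:  R² = (5625 + 3500) / 365 = 25
R = √25 = 5  ⇒  r_B = 5 − 1 = 4

rB=4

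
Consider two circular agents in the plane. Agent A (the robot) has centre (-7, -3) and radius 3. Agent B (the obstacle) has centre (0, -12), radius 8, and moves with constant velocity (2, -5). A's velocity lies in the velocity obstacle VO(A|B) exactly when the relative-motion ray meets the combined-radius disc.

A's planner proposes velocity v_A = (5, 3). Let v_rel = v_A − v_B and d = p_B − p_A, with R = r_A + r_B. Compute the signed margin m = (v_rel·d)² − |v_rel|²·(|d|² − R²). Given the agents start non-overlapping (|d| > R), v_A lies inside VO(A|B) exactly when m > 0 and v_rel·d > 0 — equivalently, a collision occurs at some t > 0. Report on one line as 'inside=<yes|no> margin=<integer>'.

d = (7, -9),  |d|² = 130;  R = 3+8 = 11,  c = 130−11² = 9
v_rel = (3, 8),  |v_rel|² = 73;  v_rel·d = (3)·(7) + (8)·(-9) = -51
73·t² + 102·t + 9 = 0  ⇒  m = (-51)² − 73·9 = 1944
m = 1944 > 0,  v_rel·d = -51 < 0  ⇒  outside

inside=no margin=1944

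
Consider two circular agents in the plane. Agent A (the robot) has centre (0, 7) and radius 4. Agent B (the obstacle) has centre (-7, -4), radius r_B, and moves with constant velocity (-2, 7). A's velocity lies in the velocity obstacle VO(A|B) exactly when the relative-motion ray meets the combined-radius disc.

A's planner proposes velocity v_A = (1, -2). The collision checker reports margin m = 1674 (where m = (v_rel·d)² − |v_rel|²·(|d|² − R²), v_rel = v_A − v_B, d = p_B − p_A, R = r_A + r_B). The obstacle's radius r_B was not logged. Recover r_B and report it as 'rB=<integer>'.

m = 1674
d = (-7, -11);  v_rel = (3, -9),  |v_rel|² = 90
v_rel×d = (3)·(-11) − (-9)·(-7) = -96
since m = R²·90 − (-96)²:  R² = (9216 + 1674) / 90 = 121
R = √121 = 11  ⇒  r_B = 11 − 4 = 7

rB=7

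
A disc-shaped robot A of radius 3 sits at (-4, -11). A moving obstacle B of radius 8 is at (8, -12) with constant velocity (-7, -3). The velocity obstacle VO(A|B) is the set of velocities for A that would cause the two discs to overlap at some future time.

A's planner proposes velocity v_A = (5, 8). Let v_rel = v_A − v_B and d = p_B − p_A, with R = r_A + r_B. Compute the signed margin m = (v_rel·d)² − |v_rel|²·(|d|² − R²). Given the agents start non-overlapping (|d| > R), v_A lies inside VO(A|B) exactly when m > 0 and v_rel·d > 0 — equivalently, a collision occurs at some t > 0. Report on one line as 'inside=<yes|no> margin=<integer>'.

d = (12, -1),  |d|² = 145;  R = 3+8 = 11,  c = 145−11² = 24
v_rel = (12, 11),  |v_rel|² = 265;  v_rel·d = (12)·(12) + (11)·(-1) = 133
265·t² − 266·t + 24 = 0  ⇒  m = 133² − 265·24 = 11329
m = 11329 > 0,  v_rel·d = 133 > 0  ⇒  inside

inside=yes margin=11329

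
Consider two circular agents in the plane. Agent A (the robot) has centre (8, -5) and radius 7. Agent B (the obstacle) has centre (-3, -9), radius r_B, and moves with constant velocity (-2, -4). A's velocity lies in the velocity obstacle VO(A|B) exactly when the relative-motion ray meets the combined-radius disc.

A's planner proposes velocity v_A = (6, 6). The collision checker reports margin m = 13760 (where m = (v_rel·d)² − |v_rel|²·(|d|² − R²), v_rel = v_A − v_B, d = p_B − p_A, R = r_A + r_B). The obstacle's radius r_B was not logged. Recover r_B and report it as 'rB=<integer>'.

m = 13760
d = (-11, -4);  v_rel = (8, 10),  |v_rel|² = 164
v_rel×d = (8)·(-4) − (10)·(-11) = 78
since m = R²·164 − 78²:  R² = (6084 + 13760) / 164 = 121
R = √121 = 11  ⇒  r_B = 11 − 7 = 4

rB=4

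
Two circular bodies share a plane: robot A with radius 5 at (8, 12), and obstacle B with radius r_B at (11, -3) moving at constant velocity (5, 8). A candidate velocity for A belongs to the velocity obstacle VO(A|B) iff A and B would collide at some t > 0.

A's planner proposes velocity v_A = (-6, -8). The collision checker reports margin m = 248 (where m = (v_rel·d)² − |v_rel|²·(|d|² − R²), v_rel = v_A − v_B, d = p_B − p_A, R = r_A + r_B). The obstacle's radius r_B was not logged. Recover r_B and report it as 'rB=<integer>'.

m = 248
d = (3, -15);  v_rel = (-11, -16),  |v_rel|² = 377
v_rel×d = (-11)·(-15) − (-16)·(3) = 213
since m = R²·377 − 213²:  R² = (45369 + 248) / 377 = 121
R = √121 = 11  ⇒  r_B = 11 − 5 = 6

rB=6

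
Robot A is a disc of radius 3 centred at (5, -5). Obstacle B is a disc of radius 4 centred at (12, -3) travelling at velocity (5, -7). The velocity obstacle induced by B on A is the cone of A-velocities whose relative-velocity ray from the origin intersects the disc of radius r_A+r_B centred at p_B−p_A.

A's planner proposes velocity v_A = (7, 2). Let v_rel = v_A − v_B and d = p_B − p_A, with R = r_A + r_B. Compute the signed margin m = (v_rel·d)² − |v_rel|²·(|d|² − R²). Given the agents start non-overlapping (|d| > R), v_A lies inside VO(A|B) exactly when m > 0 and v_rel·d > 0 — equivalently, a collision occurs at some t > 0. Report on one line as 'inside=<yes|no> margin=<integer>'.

d = (7, 2),  |d|² = 53;  R = 3+4 = 7,  c = 53−7² = 4
v_rel = (2, 9),  |v_rel|² = 85;  v_rel·d = (2)·(7) + (9)·(2) = 32
85·t² − 64·t + 4 = 0  ⇒  m = 32² − 85·4 = 684
m = 684 > 0,  v_rel·d = 32 > 0  ⇒  inside

inside=yes margin=684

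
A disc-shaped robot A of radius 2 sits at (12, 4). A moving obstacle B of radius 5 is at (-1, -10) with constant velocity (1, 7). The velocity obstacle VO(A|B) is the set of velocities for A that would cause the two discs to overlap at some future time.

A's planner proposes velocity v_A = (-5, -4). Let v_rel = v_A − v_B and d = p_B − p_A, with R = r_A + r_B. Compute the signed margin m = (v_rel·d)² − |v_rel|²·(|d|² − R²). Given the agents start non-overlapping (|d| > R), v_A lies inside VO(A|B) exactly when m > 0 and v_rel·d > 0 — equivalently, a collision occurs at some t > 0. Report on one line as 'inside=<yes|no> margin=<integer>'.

d = (-13, -14),  |d|² = 365;  R = 2+5 = 7,  c = 365−7² = 316
v_rel = (-6, -11),  |v_rel|² = 157;  v_rel·d = (-6)·(-13) + (-11)·(-14) = 232
157·t² − 464·t + 316 = 0  ⇒  m = 232² − 157·316 = 4212
m = 4212 > 0,  v_rel·d = 232 > 0  ⇒  inside

inside=yes margin=4212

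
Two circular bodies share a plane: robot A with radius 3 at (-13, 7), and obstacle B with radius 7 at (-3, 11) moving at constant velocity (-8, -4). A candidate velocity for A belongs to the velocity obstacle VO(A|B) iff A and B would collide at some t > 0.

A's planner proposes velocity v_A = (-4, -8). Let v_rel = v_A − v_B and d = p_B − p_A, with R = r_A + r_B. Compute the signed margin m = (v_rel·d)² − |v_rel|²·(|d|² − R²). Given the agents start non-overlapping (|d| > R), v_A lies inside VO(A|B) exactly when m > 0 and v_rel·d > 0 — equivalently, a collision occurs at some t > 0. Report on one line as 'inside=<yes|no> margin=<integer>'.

d = (10, 4),  |d|² = 116;  R = 3+7 = 10,  c = 116−10² = 16
v_rel = (4, -4),  |v_rel|² = 32;  v_rel·d = (4)·(10) + (-4)·(4) = 24
32·t² − 48·t + 16 = 0  ⇒  m = 24² − 32·16 = 64
m = 64 > 0,  v_rel·d = 24 > 0  ⇒  inside

inside=yes margin=64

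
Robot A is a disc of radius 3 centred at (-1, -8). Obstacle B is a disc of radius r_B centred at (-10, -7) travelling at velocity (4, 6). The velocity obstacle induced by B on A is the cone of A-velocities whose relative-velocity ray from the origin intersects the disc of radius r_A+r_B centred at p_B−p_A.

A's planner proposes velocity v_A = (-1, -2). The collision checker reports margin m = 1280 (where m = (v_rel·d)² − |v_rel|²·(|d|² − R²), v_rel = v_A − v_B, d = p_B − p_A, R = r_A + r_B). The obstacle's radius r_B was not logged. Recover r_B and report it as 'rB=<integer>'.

m = 1280
d = (-9, 1);  v_rel = (-5, -8),  |v_rel|² = 89
v_rel×d = (-5)·(1) − (-8)·(-9) = -77
since m = R²·89 − (-77)²:  R² = (5929 + 1280) / 89 = 81
R = √81 = 9  ⇒  r_B = 9 − 3 = 6

rB=6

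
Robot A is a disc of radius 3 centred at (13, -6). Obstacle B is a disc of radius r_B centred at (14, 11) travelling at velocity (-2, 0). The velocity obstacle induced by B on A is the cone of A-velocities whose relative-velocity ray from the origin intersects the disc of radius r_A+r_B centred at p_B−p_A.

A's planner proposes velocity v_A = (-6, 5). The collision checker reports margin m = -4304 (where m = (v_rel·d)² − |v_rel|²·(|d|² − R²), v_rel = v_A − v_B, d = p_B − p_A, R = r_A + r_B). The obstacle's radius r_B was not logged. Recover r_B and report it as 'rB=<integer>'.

m = -4304
d = (1, 17);  v_rel = (-4, 5),  |v_rel|² = 41
v_rel×d = (-4)·(17) − (5)·(1) = -73
since m = R²·41 − (-73)²:  R² = (5329 + -4304) / 41 = 25
R = √25 = 5  ⇒  r_B = 5 − 3 = 2

rB=2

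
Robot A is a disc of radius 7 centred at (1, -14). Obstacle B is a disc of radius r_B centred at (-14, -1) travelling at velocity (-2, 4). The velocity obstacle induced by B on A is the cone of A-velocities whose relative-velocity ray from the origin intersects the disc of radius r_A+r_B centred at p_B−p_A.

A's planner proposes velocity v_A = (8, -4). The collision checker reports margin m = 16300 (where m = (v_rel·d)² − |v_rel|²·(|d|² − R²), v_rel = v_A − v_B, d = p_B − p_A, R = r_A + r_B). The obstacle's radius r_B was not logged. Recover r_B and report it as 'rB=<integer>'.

m = 16300
d = (-15, 13);  v_rel = (10, -8),  |v_rel|² = 164
v_rel×d = (10)·(13) − (-8)·(-15) = 10
since m = R²·164 − 10²:  R² = (100 + 16300) / 164 = 100
R = √100 = 10  ⇒  r_B = 10 − 7 = 3

rB=3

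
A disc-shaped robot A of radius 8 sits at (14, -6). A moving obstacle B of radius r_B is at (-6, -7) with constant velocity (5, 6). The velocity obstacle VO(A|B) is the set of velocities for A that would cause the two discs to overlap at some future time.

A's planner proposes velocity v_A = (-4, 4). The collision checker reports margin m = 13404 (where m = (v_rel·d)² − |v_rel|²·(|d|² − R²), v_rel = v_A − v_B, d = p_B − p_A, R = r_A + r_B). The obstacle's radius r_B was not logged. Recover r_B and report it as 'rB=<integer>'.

m = 13404
d = (-20, -1);  v_rel = (-9, -2),  |v_rel|² = 85
v_rel×d = (-9)·(-1) − (-2)·(-20) = -31
since m = R²·85 − (-31)²:  R² = (961 + 13404) / 85 = 169
R = √169 = 13  ⇒  r_B = 13 − 8 = 5

rB=5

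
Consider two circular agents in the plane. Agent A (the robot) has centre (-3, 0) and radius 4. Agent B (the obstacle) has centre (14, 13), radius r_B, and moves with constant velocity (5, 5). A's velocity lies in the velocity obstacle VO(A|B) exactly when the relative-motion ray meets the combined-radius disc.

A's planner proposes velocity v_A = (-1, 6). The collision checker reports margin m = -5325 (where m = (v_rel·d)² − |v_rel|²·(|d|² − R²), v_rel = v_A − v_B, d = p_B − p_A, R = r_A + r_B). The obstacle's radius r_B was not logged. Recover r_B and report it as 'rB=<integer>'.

m = -5325
d = (17, 13);  v_rel = (-6, 1),  |v_rel|² = 37
v_rel×d = (-6)·(13) − (1)·(17) = -95
since m = R²·37 − (-95)²:  R² = (9025 + -5325) / 37 = 100
R = √100 = 10  ⇒  r_B = 10 − 4 = 6

rB=6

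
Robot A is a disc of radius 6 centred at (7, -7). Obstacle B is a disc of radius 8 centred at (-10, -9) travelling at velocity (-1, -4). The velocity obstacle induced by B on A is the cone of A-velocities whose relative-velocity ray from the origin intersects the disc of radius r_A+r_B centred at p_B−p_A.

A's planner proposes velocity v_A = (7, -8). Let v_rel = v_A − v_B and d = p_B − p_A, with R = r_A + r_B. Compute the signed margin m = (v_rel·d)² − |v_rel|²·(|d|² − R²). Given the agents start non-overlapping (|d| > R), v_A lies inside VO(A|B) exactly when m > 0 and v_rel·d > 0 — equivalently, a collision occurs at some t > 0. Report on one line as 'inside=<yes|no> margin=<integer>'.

d = (-17, -2),  |d|² = 293;  R = 6+8 = 14,  c = 293−14² = 97
v_rel = (8, -4),  |v_rel|² = 80;  v_rel·d = (8)·(-17) + (-4)·(-2) = -128
80·t² + 256·t + 97 = 0  ⇒  m = (-128)² − 80·97 = 8624
m = 8624 > 0,  v_rel·d = -128 < 0  ⇒  outside

inside=no margin=8624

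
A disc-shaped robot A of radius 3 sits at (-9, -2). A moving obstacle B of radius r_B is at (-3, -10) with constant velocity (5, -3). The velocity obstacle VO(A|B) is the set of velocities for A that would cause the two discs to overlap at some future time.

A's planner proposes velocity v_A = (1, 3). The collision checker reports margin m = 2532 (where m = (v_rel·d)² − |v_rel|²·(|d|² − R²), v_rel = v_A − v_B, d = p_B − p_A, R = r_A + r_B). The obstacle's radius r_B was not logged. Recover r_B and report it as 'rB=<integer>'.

m = 2532
d = (6, -8);  v_rel = (-4, 6),  |v_rel|² = 52
v_rel×d = (-4)·(-8) − (6)·(6) = -4
since m = R²·52 − (-4)²:  R² = (16 + 2532) / 52 = 49
R = √49 = 7  ⇒  r_B = 7 − 3 = 4

rB=4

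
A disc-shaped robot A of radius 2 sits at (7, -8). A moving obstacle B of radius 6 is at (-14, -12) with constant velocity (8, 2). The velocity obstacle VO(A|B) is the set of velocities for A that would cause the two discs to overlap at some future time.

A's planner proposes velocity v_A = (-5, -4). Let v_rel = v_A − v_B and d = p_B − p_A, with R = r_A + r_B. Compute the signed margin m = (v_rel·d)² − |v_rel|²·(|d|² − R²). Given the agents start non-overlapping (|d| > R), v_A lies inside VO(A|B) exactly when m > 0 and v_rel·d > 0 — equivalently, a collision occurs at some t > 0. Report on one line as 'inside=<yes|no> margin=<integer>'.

d = (-21, -4),  |d|² = 457;  R = 2+6 = 8,  c = 457−8² = 393
v_rel = (-13, -6),  |v_rel|² = 205;  v_rel·d = (-13)·(-21) + (-6)·(-4) = 297
205·t² − 594·t + 393 = 0  ⇒  m = 297² − 205·393 = 7644
m = 7644 > 0,  v_rel·d = 297 > 0  ⇒  inside

inside=yes margin=7644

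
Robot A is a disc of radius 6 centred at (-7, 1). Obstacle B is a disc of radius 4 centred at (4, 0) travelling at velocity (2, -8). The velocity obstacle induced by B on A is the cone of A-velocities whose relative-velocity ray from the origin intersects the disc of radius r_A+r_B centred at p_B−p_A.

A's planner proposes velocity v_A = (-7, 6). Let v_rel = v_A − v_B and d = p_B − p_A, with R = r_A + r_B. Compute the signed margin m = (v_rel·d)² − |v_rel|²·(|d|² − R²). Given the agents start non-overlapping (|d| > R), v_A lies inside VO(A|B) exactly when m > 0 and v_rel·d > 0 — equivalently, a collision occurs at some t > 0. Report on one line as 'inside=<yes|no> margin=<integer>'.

d = (11, -1),  |d|² = 122;  R = 6+4 = 10,  c = 122−10² = 22
v_rel = (-9, 14),  |v_rel|² = 277;  v_rel·d = (-9)·(11) + (14)·(-1) = -113
277·t² + 226·t + 22 = 0  ⇒  m = (-113)² − 277·22 = 6675
m = 6675 > 0,  v_rel·d = -113 < 0  ⇒  outside

inside=no margin=6675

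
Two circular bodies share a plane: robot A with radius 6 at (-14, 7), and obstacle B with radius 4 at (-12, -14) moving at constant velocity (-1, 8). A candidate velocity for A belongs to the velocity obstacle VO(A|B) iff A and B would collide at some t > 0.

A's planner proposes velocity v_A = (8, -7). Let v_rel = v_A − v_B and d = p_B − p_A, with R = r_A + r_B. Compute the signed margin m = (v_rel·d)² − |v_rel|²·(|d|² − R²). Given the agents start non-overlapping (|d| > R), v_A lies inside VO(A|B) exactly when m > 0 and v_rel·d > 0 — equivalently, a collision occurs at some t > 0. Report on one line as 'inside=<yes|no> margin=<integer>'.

d = (2, -21),  |d|² = 445;  R = 6+4 = 10,  c = 445−10² = 345
v_rel = (9, -15),  |v_rel|² = 306;  v_rel·d = (9)·(2) + (-15)·(-21) = 333
306·t² − 666·t + 345 = 0  ⇒  m = 333² − 306·345 = 5319
m = 5319 > 0,  v_rel·d = 333 > 0  ⇒  inside

inside=yes margin=5319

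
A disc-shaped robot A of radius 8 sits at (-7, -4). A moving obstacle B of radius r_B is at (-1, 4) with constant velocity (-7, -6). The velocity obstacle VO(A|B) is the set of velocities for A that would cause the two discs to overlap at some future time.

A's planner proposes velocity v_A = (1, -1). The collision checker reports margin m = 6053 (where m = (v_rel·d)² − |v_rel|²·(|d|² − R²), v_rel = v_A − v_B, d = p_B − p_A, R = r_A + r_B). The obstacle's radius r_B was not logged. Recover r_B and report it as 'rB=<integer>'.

m = 6053
d = (6, 8);  v_rel = (8, 5),  |v_rel|² = 89
v_rel×d = (8)·(8) − (5)·(6) = 34
since m = R²·89 − 34²:  R² = (1156 + 6053) / 89 = 81
R = √81 = 9  ⇒  r_B = 9 − 8 = 1

rB=1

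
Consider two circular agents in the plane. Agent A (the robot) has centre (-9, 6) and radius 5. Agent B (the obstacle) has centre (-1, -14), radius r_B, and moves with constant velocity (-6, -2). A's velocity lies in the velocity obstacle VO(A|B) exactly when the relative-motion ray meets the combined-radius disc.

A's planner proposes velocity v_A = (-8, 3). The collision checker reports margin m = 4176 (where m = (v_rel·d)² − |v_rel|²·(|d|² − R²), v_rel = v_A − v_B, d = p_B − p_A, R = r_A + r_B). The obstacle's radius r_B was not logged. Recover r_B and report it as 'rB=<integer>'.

m = 4176
d = (8, -20);  v_rel = (-2, 5),  |v_rel|² = 29
v_rel×d = (-2)·(-20) − (5)·(8) = 0
since m = R²·29 − 0²:  R² = (0 + 4176) / 29 = 144
R = √144 = 12  ⇒  r_B = 12 − 5 = 7

rB=7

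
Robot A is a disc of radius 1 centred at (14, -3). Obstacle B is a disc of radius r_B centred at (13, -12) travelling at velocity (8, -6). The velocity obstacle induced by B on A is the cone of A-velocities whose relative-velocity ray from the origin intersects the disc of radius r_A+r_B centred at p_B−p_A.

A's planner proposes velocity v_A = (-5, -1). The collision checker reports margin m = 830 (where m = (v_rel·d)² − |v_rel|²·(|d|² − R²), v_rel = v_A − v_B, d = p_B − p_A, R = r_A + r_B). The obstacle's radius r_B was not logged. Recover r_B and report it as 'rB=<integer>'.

m = 830
d = (-1, -9);  v_rel = (-13, 5),  |v_rel|² = 194
v_rel×d = (-13)·(-9) − (5)·(-1) = 122
since m = R²·194 − 122²:  R² = (14884 + 830) / 194 = 81
R = √81 = 9  ⇒  r_B = 9 − 1 = 8

rB=8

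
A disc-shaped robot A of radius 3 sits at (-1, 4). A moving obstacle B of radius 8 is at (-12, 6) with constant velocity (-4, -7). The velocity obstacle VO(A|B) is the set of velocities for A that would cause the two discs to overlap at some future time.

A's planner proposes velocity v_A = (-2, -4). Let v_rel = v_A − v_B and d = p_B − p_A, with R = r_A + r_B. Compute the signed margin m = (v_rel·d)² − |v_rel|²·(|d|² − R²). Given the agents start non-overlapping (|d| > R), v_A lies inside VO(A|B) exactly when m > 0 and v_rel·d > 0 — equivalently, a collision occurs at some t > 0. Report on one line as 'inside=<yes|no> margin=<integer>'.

d = (-11, 2),  |d|² = 125;  R = 3+8 = 11,  c = 125−11² = 4
v_rel = (2, 3),  |v_rel|² = 13;  v_rel·d = (2)·(-11) + (3)·(2) = -16
13·t² + 32·t + 4 = 0  ⇒  m = (-16)² − 13·4 = 204
m = 204 > 0,  v_rel·d = -16 < 0  ⇒  outside

inside=no margin=204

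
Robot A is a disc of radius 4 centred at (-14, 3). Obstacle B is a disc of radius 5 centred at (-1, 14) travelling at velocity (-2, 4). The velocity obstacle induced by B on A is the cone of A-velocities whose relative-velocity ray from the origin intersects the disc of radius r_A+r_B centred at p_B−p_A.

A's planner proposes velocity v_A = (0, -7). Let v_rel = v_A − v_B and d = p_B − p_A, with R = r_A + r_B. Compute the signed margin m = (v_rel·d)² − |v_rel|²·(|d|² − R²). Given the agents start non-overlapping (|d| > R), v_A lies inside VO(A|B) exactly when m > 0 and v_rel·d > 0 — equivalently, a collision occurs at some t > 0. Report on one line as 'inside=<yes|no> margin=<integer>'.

d = (13, 11),  |d|² = 290;  R = 4+5 = 9,  c = 290−9² = 209
v_rel = (2, -11),  |v_rel|² = 125;  v_rel·d = (2)·(13) + (-11)·(11) = -95
125·t² + 190·t + 209 = 0  ⇒  m = (-95)² − 125·209 = -17100
m = -17100 < 0,  v_rel·d = -95 < 0  ⇒  outside

inside=no margin=-17100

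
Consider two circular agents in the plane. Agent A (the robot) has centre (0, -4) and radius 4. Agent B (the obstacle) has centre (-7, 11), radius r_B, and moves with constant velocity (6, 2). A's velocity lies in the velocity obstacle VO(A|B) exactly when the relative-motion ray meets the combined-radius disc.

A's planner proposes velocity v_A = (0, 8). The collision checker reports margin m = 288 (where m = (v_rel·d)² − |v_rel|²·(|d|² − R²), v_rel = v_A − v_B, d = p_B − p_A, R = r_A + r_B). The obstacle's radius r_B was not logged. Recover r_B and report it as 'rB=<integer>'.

m = 288
d = (-7, 15);  v_rel = (-6, 6),  |v_rel|² = 72
v_rel×d = (-6)·(15) − (6)·(-7) = -48
since m = R²·72 − (-48)²:  R² = (2304 + 288) / 72 = 36
R = √36 = 6  ⇒  r_B = 6 − 4 = 2

rB=2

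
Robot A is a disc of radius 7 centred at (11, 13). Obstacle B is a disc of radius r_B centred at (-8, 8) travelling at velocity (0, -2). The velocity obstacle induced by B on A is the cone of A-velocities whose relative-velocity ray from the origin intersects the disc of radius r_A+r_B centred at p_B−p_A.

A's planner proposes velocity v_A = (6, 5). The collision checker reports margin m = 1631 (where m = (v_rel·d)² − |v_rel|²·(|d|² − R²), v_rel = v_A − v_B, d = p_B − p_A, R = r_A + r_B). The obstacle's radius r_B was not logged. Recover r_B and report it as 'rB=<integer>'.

m = 1631
d = (-19, -5);  v_rel = (6, 7),  |v_rel|² = 85
v_rel×d = (6)·(-5) − (7)·(-19) = 103
since m = R²·85 − 103²:  R² = (10609 + 1631) / 85 = 144
R = √144 = 12  ⇒  r_B = 12 − 7 = 5

rB=5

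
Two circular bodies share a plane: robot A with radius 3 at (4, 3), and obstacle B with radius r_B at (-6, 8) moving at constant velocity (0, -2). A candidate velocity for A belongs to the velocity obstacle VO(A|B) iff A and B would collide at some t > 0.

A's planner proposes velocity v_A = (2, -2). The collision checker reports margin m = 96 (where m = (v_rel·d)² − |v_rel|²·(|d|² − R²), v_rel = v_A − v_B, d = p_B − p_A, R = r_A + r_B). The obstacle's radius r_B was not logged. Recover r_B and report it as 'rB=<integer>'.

m = 96
d = (-10, 5);  v_rel = (2, 0),  |v_rel|² = 4
v_rel×d = (2)·(5) − (0)·(-10) = 10
since m = R²·4 − 10²:  R² = (100 + 96) / 4 = 49
R = √49 = 7  ⇒  r_B = 7 − 3 = 4

rB=4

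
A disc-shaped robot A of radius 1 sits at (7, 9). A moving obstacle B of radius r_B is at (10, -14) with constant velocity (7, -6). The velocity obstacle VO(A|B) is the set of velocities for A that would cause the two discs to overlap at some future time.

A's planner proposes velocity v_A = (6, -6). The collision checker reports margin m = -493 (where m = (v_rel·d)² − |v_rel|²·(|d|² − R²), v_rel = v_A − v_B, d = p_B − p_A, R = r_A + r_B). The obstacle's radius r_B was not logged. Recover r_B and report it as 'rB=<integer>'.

m = -493
d = (3, -23);  v_rel = (-1, 0),  |v_rel|² = 1
v_rel×d = (-1)·(-23) − (0)·(3) = 23
since m = R²·1 − 23²:  R² = (529 + -493) / 1 = 36
R = √36 = 6  ⇒  r_B = 6 − 1 = 5

rB=5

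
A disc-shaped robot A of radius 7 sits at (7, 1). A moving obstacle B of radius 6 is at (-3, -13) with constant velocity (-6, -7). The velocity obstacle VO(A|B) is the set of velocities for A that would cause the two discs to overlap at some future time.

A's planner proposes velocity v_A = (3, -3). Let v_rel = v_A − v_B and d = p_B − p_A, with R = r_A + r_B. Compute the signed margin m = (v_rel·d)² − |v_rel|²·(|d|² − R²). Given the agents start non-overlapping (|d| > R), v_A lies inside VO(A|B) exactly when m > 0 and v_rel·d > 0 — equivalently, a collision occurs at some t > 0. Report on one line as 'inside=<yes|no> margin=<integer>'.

d = (-10, -14),  |d|² = 296;  R = 7+6 = 13,  c = 296−13² = 127
v_rel = (9, 4),  |v_rel|² = 97;  v_rel·d = (9)·(-10) + (4)·(-14) = -146
97·t² + 292·t + 127 = 0  ⇒  m = (-146)² − 97·127 = 8997
m = 8997 > 0,  v_rel·d = -146 < 0  ⇒  outside

inside=no margin=8997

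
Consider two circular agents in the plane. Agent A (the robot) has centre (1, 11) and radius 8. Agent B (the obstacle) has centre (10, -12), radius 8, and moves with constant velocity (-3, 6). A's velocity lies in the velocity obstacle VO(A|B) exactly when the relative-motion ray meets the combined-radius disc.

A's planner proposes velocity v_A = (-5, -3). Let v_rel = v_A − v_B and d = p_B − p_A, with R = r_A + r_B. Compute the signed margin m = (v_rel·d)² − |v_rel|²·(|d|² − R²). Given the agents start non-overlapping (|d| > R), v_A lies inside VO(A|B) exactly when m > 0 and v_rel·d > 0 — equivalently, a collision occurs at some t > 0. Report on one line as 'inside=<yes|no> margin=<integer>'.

d = (9, -23),  |d|² = 610;  R = 8+8 = 16,  c = 610−16² = 354
v_rel = (-2, -9),  |v_rel|² = 85;  v_rel·d = (-2)·(9) + (-9)·(-23) = 189
85·t² − 378·t + 354 = 0  ⇒  m = 189² − 85·354 = 5631
m = 5631 > 0,  v_rel·d = 189 > 0  ⇒  inside

inside=yes margin=5631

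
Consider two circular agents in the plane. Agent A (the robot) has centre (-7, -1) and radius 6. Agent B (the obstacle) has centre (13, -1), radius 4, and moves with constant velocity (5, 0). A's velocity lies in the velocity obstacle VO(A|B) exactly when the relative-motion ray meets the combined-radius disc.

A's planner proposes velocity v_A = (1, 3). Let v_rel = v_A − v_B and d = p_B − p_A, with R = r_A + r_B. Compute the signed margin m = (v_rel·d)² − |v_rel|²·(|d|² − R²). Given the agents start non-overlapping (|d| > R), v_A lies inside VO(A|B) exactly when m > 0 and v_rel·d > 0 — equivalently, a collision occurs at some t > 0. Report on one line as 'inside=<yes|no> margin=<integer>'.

d = (20, 0),  |d|² = 400;  R = 6+4 = 10,  c = 400−10² = 300
v_rel = (-4, 3),  |v_rel|² = 25;  v_rel·d = (-4)·(20) + (3)·(0) = -80
25·t² + 160·t + 300 = 0  ⇒  m = (-80)² − 25·300 = -1100
m = -1100 < 0,  v_rel·d = -80 < 0  ⇒  outside

inside=no margin=-1100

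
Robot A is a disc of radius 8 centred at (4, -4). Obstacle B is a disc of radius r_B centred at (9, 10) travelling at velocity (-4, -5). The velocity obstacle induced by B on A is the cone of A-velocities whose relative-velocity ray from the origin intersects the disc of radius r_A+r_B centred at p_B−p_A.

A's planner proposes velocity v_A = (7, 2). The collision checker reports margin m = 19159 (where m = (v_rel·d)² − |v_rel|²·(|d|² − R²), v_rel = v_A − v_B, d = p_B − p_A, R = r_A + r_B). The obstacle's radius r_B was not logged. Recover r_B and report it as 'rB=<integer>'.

m = 19159
d = (5, 14);  v_rel = (11, 7),  |v_rel|² = 170
v_rel×d = (11)·(14) − (7)·(5) = 119
since m = R²·170 − 119²:  R² = (14161 + 19159) / 170 = 196
R = √196 = 14  ⇒  r_B = 14 − 8 = 6

rB=6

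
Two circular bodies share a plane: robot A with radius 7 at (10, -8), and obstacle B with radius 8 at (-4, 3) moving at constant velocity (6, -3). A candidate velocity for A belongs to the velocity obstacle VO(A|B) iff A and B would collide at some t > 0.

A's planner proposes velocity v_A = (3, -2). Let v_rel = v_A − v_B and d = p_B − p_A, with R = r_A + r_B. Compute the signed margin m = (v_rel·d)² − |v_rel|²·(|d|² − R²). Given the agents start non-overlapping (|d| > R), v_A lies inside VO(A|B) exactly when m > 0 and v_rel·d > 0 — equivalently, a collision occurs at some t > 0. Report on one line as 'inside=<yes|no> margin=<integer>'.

d = (-14, 11),  |d|² = 317;  R = 7+8 = 15,  c = 317−15² = 92
v_rel = (-3, 1),  |v_rel|² = 10;  v_rel·d = (-3)·(-14) + (1)·(11) = 53
10·t² − 106·t + 92 = 0  ⇒  m = 53² − 10·92 = 1889
m = 1889 > 0,  v_rel·d = 53 > 0  ⇒  inside

inside=yes margin=1889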